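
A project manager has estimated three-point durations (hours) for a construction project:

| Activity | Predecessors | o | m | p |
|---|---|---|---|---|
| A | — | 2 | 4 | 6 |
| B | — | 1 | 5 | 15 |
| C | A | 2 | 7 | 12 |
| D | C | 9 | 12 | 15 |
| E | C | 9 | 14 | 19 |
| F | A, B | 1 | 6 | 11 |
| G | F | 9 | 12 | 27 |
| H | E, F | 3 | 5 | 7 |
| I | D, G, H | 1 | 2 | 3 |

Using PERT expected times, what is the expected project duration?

32 hours

te_A = (2 + 4·4 + 6)/6 = 24/6 = 4
te_B = (1 + 4·5 + 15)/6 = 36/6 = 6
te_C = (2 + 4·7 + 12)/6 = 42/6 = 7
te_D = (9 + 4·12 + 15)/6 = 72/6 = 12
te_E = (9 + 4·14 + 19)/6 = 84/6 = 14
te_F = (1 + 4·6 + 11)/6 = 36/6 = 6
te_G = (9 + 4·12 + 27)/6 = 84/6 = 14
te_H = (3 + 4·5 + 7)/6 = 30/6 = 5
te_I = (1 + 4·2 + 3)/6 = 12/6 = 2

Forward pass:
ES_A = 0; EF_A = 4
ES_B = 0; EF_B = 6
ES_C = 4; EF_C = 4+7 = 11
ES_D = 11; EF_D = 11+12 = 23
ES_E = 11; EF_E = 11+14 = 25
ES_F = max(EF_A=4, EF_B=6) = 6; EF_F = 6+6 = 12
ES_G = 12; EF_G = 12+14 = 26
ES_H = max(EF_E=25, EF_F=12) = 25; EF_H = 25+5 = 30
ES_I = max(EF_D=23, EF_G=26, EF_H=30) = 30; EF_I = 30+2 = 32
Expected project duration μ = 32 hours. Critical path: A → C → E → H → I.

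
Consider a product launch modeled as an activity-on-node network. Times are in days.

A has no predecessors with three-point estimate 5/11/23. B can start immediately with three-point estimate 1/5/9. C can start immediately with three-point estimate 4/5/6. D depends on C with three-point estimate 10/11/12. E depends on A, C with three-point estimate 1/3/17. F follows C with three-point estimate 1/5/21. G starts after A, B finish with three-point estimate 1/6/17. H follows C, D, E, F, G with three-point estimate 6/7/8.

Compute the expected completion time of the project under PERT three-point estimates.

te_A = (5 + 4·11 + 23)/6 = 72/6 = 12
te_B = (1 + 4·5 + 9)/6 = 30/6 = 5
te_C = (4 + 4·5 + 6)/6 = 30/6 = 5
te_D = (10 + 4·11 + 12)/6 = 66/6 = 11
te_E = (1 + 4·3 + 17)/6 = 30/6 = 5
te_F = (1 + 4·5 + 21)/6 = 42/6 = 7
te_G = (1 + 4·6 + 17)/6 = 42/6 = 7
te_H = (6 + 4·7 + 8)/6 = 42/6 = 7

Forward pass:
ES_A = 0; EF_A = 12
ES_B = 0; EF_B = 5
ES_C = 0; EF_C = 5
ES_D = 5; EF_D = 5+11 = 16
ES_E = max(EF_A=12, EF_C=5) = 12; EF_E = 12+5 = 17
ES_F = 5; EF_F = 5+7 = 12
ES_G = max(EF_A=12, EF_B=5) = 12; EF_G = 12+7 = 19
ES_H = max(EF_C=5, EF_D=16, EF_E=17, EF_F=12, EF_G=19) = 19; EF_H = 19+7 = 26
Expected project duration μ = 26 days. Critical path: A → G → H.

26 days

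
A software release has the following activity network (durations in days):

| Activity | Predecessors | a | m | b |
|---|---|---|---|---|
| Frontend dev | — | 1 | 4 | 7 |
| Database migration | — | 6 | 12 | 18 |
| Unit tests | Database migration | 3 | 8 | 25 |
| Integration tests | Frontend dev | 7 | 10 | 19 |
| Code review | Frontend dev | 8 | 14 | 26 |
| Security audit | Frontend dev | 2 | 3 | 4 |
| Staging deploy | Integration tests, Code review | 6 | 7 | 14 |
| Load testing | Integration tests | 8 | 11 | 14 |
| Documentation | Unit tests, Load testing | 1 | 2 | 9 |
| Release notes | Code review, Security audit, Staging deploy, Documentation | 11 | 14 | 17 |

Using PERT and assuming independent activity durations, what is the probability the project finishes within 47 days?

0.912

te_Frontend dev = (1 + 4·4 + 7)/6 = 24/6 = 4; σ²_Frontend dev = ((7−1)/6)² = 1.000
te_Database migration = (6 + 4·12 + 18)/6 = 72/6 = 12; σ²_Database migration = ((18−6)/6)² = 4.000
te_Unit tests = (3 + 4·8 + 25)/6 = 60/6 = 10; σ²_Unit tests = ((25−3)/6)² = 13.444
te_Integration tests = (7 + 4·10 + 19)/6 = 66/6 = 11; σ²_Integration tests = ((19−7)/6)² = 4.000
te_Code review = (8 + 4·14 + 26)/6 = 90/6 = 15; σ²_Code review = ((26−8)/6)² = 9.000
te_Security audit = (2 + 4·3 + 4)/6 = 18/6 = 3; σ²_Security audit = ((4−2)/6)² = 0.111
te_Staging deploy = (6 + 4·7 + 14)/6 = 48/6 = 8; σ²_Staging deploy = ((14−6)/6)² = 1.778
te_Load testing = (8 + 4·11 + 14)/6 = 66/6 = 11; σ²_Load testing = ((14−8)/6)² = 1.000
te_Documentation = (1 + 4·2 + 9)/6 = 18/6 = 3; σ²_Documentation = ((9−1)/6)² = 1.778
te_Release notes = (11 + 4·14 + 17)/6 = 84/6 = 14; σ²_Release notes = ((17−11)/6)² = 1.000

Forward pass:
ES_Frontend dev = 0; EF_Frontend dev = 4
ES_Database migration = 0; EF_Database migration = 12
ES_Unit tests = 12; EF_Unit tests = 12+10 = 22
ES_Integration tests = 4; EF_Integration tests = 4+11 = 15
ES_Code review = 4; EF_Code review = 4+15 = 19
ES_Security audit = 4; EF_Security audit = 4+3 = 7
ES_Staging deploy = max(EF_Integration tests=15, EF_Code review=19) = 19; EF_Staging deploy = 19+8 = 27
ES_Load testing = 15; EF_Load testing = 15+11 = 26
ES_Documentation = max(EF_Unit tests=22, EF_Load testing=26) = 26; EF_Documentation = 26+3 = 29
ES_Release notes = max(EF_Code review=19, EF_Security audit=7, EF_Staging deploy=27, EF_Documentation=29) = 29; EF_Release notes = 29+14 = 43
Expected project duration μ = 43 days. Critical path: Frontend dev → Integration tests → Load testing → Documentation → Release notes.

Variance along critical path = 1.000 + 4.000 + 1.000 + 1.778 + 1.000 = 8.778; σ = √8.778 = 2.963 days.
Z = (47 − 43) / 2.963 = 1.350
P(T ≤ 47) = Φ(1.350) ≈ 0.912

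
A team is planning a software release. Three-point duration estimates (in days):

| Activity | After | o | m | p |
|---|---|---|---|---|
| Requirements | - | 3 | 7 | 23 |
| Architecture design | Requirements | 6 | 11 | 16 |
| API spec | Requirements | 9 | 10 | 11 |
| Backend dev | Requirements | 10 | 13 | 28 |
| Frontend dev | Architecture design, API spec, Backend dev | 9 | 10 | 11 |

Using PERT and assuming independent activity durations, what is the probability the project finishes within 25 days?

te_Requirements = (3 + 4·7 + 23)/6 = 54/6 = 9; σ²_Requirements = ((23−3)/6)² = 11.111
te_Architecture design = (6 + 4·11 + 16)/6 = 66/6 = 11; σ²_Architecture design = ((16−6)/6)² = 2.778
te_API spec = (9 + 4·10 + 11)/6 = 60/6 = 10; σ²_API spec = ((11−9)/6)² = 0.111
te_Backend dev = (10 + 4·13 + 28)/6 = 90/6 = 15; σ²_Backend dev = ((28−10)/6)² = 9.000
te_Frontend dev = (9 + 4·10 + 11)/6 = 60/6 = 10; σ²_Frontend dev = ((11−9)/6)² = 0.111

Forward pass:
ES_Requirements = 0; EF_Requirements = 9
ES_Architecture design = 9; EF_Architecture design = 9+11 = 20
ES_API spec = 9; EF_API spec = 9+10 = 19
ES_Backend dev = 9; EF_Backend dev = 9+15 = 24
ES_Frontend dev = max(EF_Architecture design=20, EF_API spec=19, EF_Backend dev=24) = 24; EF_Frontend dev = 24+10 = 34
Expected project duration μ = 34 days. Critical path: Requirements → Backend dev → Frontend dev.

Variance along critical path = 11.111 + 9.000 + 0.111 = 20.222; σ = √20.222 = 4.497 days.
Z = (25 − 34) / 4.497 = -2.001
P(T ≤ 25) = Φ(-2.001) ≈ 0.023

0.023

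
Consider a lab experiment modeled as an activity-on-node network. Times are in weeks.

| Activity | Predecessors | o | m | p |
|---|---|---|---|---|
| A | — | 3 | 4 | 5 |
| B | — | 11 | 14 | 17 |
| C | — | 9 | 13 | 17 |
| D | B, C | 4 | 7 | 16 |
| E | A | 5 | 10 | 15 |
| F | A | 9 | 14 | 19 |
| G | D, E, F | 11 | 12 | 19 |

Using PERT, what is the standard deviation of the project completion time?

2.60 weeks

te_A = (3 + 4·4 + 5)/6 = 24/6 = 4; σ²_A = ((5−3)/6)² = 0.111
te_B = (11 + 4·14 + 17)/6 = 84/6 = 14; σ²_B = ((17−11)/6)² = 1.000
te_C = (9 + 4·13 + 17)/6 = 78/6 = 13; σ²_C = ((17−9)/6)² = 1.778
te_D = (4 + 4·7 + 16)/6 = 48/6 = 8; σ²_D = ((16−4)/6)² = 4.000
te_E = (5 + 4·10 + 15)/6 = 60/6 = 10; σ²_E = ((15−5)/6)² = 2.778
te_F = (9 + 4·14 + 19)/6 = 84/6 = 14; σ²_F = ((19−9)/6)² = 2.778
te_G = (11 + 4·12 + 19)/6 = 78/6 = 13; σ²_G = ((19−11)/6)² = 1.778

Forward pass:
ES_A = 0; EF_A = 4
ES_B = 0; EF_B = 14
ES_C = 0; EF_C = 13
ES_D = max(EF_B=14, EF_C=13) = 14; EF_D = 14+8 = 22
ES_E = 4; EF_E = 4+10 = 14
ES_F = 4; EF_F = 4+14 = 18
ES_G = max(EF_D=22, EF_E=14, EF_F=18) = 22; EF_G = 22+13 = 35
Expected project duration μ = 35 weeks. Critical path: B → D → G.

Variance along critical path = 1.000 + 4.000 + 1.778 = 6.778
σ = √6.778 = 2.603 weeks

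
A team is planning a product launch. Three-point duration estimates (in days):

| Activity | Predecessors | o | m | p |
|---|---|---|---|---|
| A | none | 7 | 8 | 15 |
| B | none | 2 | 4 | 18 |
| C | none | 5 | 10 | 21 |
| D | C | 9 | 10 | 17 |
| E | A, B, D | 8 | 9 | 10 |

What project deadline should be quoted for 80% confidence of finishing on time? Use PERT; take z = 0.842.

te_A = (7 + 4·8 + 15)/6 = 54/6 = 9; σ²_A = ((15−7)/6)² = 1.778
te_B = (2 + 4·4 + 18)/6 = 36/6 = 6; σ²_B = ((18−2)/6)² = 7.111
te_C = (5 + 4·10 + 21)/6 = 66/6 = 11; σ²_C = ((21−5)/6)² = 7.111
te_D = (9 + 4·10 + 17)/6 = 66/6 = 11; σ²_D = ((17−9)/6)² = 1.778
te_E = (8 + 4·9 + 10)/6 = 54/6 = 9; σ²_E = ((10−8)/6)² = 0.111

Forward pass:
ES_A = 0; EF_A = 9
ES_B = 0; EF_B = 6
ES_C = 0; EF_C = 11
ES_D = 11; EF_D = 11+11 = 22
ES_E = max(EF_A=9, EF_B=6, EF_D=22) = 22; EF_E = 22+9 = 31
Expected project duration μ = 31 days. Critical path: C → D → E.

Variance along critical path = 7.111 + 1.778 + 0.111 = 9.000; σ = 3.000 days.
D = μ + z·σ = 31 + 0.842·3.000 = 33.5 days

33.5 days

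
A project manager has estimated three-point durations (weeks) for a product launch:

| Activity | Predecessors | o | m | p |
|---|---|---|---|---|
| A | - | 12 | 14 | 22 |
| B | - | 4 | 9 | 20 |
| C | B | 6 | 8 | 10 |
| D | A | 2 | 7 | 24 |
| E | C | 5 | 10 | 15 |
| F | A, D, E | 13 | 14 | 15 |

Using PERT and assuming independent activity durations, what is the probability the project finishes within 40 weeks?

0.268

te_A = (12 + 4·14 + 22)/6 = 90/6 = 15; σ²_A = ((22−12)/6)² = 2.778
te_B = (4 + 4·9 + 20)/6 = 60/6 = 10; σ²_B = ((20−4)/6)² = 7.111
te_C = (6 + 4·8 + 10)/6 = 48/6 = 8; σ²_C = ((10−6)/6)² = 0.444
te_D = (2 + 4·7 + 24)/6 = 54/6 = 9; σ²_D = ((24−2)/6)² = 13.444
te_E = (5 + 4·10 + 15)/6 = 60/6 = 10; σ²_E = ((15−5)/6)² = 2.778
te_F = (13 + 4·14 + 15)/6 = 84/6 = 14; σ²_F = ((15−13)/6)² = 0.111

Forward pass:
ES_A = 0; EF_A = 15
ES_B = 0; EF_B = 10
ES_C = 10; EF_C = 10+8 = 18
ES_D = 15; EF_D = 15+9 = 24
ES_E = 18; EF_E = 18+10 = 28
ES_F = max(EF_A=15, EF_D=24, EF_E=28) = 28; EF_F = 28+14 = 42
Expected project duration μ = 42 weeks. Critical path: B → C → E → F.

Variance along critical path = 7.111 + 0.444 + 2.778 + 0.111 = 10.444; σ = √10.444 = 3.232 weeks.
Z = (40 − 42) / 3.232 = -0.619
P(T ≤ 40) = Φ(-0.619) ≈ 0.268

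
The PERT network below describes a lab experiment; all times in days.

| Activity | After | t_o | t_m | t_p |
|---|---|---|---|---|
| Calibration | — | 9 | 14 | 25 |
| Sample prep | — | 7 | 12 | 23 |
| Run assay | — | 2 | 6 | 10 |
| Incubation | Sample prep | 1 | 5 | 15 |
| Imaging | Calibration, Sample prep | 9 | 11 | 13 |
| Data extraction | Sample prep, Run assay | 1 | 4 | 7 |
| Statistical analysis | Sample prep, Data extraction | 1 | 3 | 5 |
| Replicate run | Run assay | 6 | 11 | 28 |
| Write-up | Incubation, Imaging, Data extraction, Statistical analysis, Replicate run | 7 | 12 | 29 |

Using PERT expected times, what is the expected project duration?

40 days

te_Calibration = (9 + 4·14 + 25)/6 = 90/6 = 15
te_Sample prep = (7 + 4·12 + 23)/6 = 78/6 = 13
te_Run assay = (2 + 4·6 + 10)/6 = 36/6 = 6
te_Incubation = (1 + 4·5 + 15)/6 = 36/6 = 6
te_Imaging = (9 + 4·11 + 13)/6 = 66/6 = 11
te_Data extraction = (1 + 4·4 + 7)/6 = 24/6 = 4
te_Statistical analysis = (1 + 4·3 + 5)/6 = 18/6 = 3
te_Replicate run = (6 + 4·11 + 28)/6 = 78/6 = 13
te_Write-up = (7 + 4·12 + 29)/6 = 84/6 = 14

Forward pass:
ES_Calibration = 0; EF_Calibration = 15
ES_Sample prep = 0; EF_Sample prep = 13
ES_Run assay = 0; EF_Run assay = 6
ES_Incubation = 13; EF_Incubation = 13+6 = 19
ES_Imaging = max(EF_Calibration=15, EF_Sample prep=13) = 15; EF_Imaging = 15+11 = 26
ES_Data extraction = max(EF_Sample prep=13, EF_Run assay=6) = 13; EF_Data extraction = 13+4 = 17
ES_Statistical analysis = max(EF_Sample prep=13, EF_Data extraction=17) = 17; EF_Statistical analysis = 17+3 = 20
ES_Replicate run = 6; EF_Replicate run = 6+13 = 19
ES_Write-up = max(EF_Incubation=19, EF_Imaging=26, EF_Data extraction=17, EF_Statistical analysis=20, EF_Replicate run=19) = 26; EF_Write-up = 26+14 = 40
Expected project duration μ = 40 days. Critical path: Calibration → Imaging → Write-up.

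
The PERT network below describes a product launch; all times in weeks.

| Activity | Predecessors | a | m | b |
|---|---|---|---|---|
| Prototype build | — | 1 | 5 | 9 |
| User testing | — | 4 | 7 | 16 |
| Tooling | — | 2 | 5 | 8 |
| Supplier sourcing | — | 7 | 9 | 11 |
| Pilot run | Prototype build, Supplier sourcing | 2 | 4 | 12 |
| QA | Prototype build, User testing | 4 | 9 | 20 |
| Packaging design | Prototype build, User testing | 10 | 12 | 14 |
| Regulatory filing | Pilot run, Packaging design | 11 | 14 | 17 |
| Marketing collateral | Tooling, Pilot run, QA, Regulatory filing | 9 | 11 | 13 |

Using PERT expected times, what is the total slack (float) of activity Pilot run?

6 weeks

te_Prototype build = (1 + 4·5 + 9)/6 = 30/6 = 5
te_User testing = (4 + 4·7 + 16)/6 = 48/6 = 8
te_Tooling = (2 + 4·5 + 8)/6 = 30/6 = 5
te_Supplier sourcing = (7 + 4·9 + 11)/6 = 54/6 = 9
te_Pilot run = (2 + 4·4 + 12)/6 = 30/6 = 5
te_QA = (4 + 4·9 + 20)/6 = 60/6 = 10
te_Packaging design = (10 + 4·12 + 14)/6 = 72/6 = 12
te_Regulatory filing = (11 + 4·14 + 17)/6 = 84/6 = 14
te_Marketing collateral = (9 + 4·11 + 13)/6 = 66/6 = 11

Forward pass:
ES_Prototype build = 0; EF_Prototype build = 5
ES_User testing = 0; EF_User testing = 8
ES_Tooling = 0; EF_Tooling = 5
ES_Supplier sourcing = 0; EF_Supplier sourcing = 9
ES_Pilot run = max(EF_Prototype build=5, EF_Supplier sourcing=9) = 9; EF_Pilot run = 9+5 = 14
ES_QA = max(EF_Prototype build=5, EF_User testing=8) = 8; EF_QA = 8+10 = 18
ES_Packaging design = max(EF_Prototype build=5, EF_User testing=8) = 8; EF_Packaging design = 8+12 = 20
ES_Regulatory filing = max(EF_Pilot run=14, EF_Packaging design=20) = 20; EF_Regulatory filing = 20+14 = 34
ES_Marketing collateral = max(EF_Tooling=5, EF_Pilot run=14, EF_QA=18, EF_Regulatory filing=34) = 34; EF_Marketing collateral = 34+11 = 45
Expected project duration μ = 45 weeks. Critical path: User testing → Packaging design → Regulatory filing → Marketing collateral.

Backward pass:
LF_Marketing collateral = 45; LS_Marketing collateral = 45−11 = 34
LF_Regulatory filing = LS_Marketing collateral = 34; LS_Regulatory filing = 34−14 = 20
LF_Packaging design = LS_Regulatory filing = 20; LS_Packaging design = 20−12 = 8
LF_QA = LS_Marketing collateral = 34; LS_QA = 34−10 = 24
LF_Pilot run = min(LS_Regulatory filing=20, LS_Marketing collateral=34) = 20; LS_Pilot run = 20−5 = 15
LF_Supplier sourcing = LS_Pilot run = 15; LS_Supplier sourcing = 15−9 = 6
LF_Tooling = LS_Marketing collateral = 34; LS_Tooling = 34−5 = 29
LF_User testing = min(LS_QA=24, LS_Packaging design=8) = 8; LS_User testing = 8−8 = 0
LF_Prototype build = min(LS_Pilot run=15, LS_QA=24, LS_Packaging design=8) = 8; LS_Prototype build = 8−5 = 3
Slack_Pilot run = LS_Pilot run − ES_Pilot run = 15 − 9 = 6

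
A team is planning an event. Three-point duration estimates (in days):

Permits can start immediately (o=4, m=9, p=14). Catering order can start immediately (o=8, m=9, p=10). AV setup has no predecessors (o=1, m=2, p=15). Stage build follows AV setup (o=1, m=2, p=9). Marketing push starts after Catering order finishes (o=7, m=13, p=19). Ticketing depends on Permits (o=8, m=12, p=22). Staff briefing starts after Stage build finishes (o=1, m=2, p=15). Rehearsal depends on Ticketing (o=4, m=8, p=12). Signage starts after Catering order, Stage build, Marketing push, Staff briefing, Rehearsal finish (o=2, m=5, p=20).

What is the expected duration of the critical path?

te_Permits = (4 + 4·9 + 14)/6 = 54/6 = 9
te_Catering order = (8 + 4·9 + 10)/6 = 54/6 = 9
te_AV setup = (1 + 4·2 + 15)/6 = 24/6 = 4
te_Stage build = (1 + 4·2 + 9)/6 = 18/6 = 3
te_Marketing push = (7 + 4·13 + 19)/6 = 78/6 = 13
te_Ticketing = (8 + 4·12 + 22)/6 = 78/6 = 13
te_Staff briefing = (1 + 4·2 + 15)/6 = 24/6 = 4
te_Rehearsal = (4 + 4·8 + 12)/6 = 48/6 = 8
te_Signage = (2 + 4·5 + 20)/6 = 42/6 = 7

Forward pass:
ES_Permits = 0; EF_Permits = 9
ES_Catering order = 0; EF_Catering order = 9
ES_AV setup = 0; EF_AV setup = 4
ES_Stage build = 4; EF_Stage build = 4+3 = 7
ES_Marketing push = 9; EF_Marketing push = 9+13 = 22
ES_Ticketing = 9; EF_Ticketing = 9+13 = 22
ES_Staff briefing = 7; EF_Staff briefing = 7+4 = 11
ES_Rehearsal = 22; EF_Rehearsal = 22+8 = 30
ES_Signage = max(EF_Catering order=9, EF_Stage build=7, EF_Marketing push=22, EF_Staff briefing=11, EF_Rehearsal=30) = 30; EF_Signage = 30+7 = 37
Expected project duration μ = 37 days. Critical path: Permits → Ticketing → Rehearsal → Signage.

37 days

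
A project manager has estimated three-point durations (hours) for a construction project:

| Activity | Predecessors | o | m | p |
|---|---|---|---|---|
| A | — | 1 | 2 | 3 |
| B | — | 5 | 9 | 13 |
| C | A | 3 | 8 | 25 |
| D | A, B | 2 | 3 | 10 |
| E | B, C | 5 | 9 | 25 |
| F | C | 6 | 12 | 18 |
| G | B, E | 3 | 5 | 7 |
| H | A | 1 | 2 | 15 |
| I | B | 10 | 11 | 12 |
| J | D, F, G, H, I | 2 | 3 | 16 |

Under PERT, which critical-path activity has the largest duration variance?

C

te_A = (1 + 4·2 + 3)/6 = 12/6 = 2; σ²_A = ((3−1)/6)² = 0.111
te_B = (5 + 4·9 + 13)/6 = 54/6 = 9; σ²_B = ((13−5)/6)² = 1.778
te_C = (3 + 4·8 + 25)/6 = 60/6 = 10; σ²_C = ((25−3)/6)² = 13.444
te_D = (2 + 4·3 + 10)/6 = 24/6 = 4; σ²_D = ((10−2)/6)² = 1.778
te_E = (5 + 4·9 + 25)/6 = 66/6 = 11; σ²_E = ((25−5)/6)² = 11.111
te_F = (6 + 4·12 + 18)/6 = 72/6 = 12; σ²_F = ((18−6)/6)² = 4.000
te_G = (3 + 4·5 + 7)/6 = 30/6 = 5; σ²_G = ((7−3)/6)² = 0.444
te_H = (1 + 4·2 + 15)/6 = 24/6 = 4; σ²_H = ((15−1)/6)² = 5.444
te_I = (10 + 4·11 + 12)/6 = 66/6 = 11; σ²_I = ((12−10)/6)² = 0.111
te_J = (2 + 4·3 + 16)/6 = 30/6 = 5; σ²_J = ((16−2)/6)² = 5.444

Forward pass:
ES_A = 0; EF_A = 2
ES_B = 0; EF_B = 9
ES_C = 2; EF_C = 2+10 = 12
ES_D = max(EF_A=2, EF_B=9) = 9; EF_D = 9+4 = 13
ES_E = max(EF_B=9, EF_C=12) = 12; EF_E = 12+11 = 23
ES_F = 12; EF_F = 12+12 = 24
ES_G = max(EF_B=9, EF_E=23) = 23; EF_G = 23+5 = 28
ES_H = 2; EF_H = 2+4 = 6
ES_I = 9; EF_I = 9+11 = 20
ES_J = max(EF_D=13, EF_F=24, EF_G=28, EF_H=6, EF_I=20) = 28; EF_J = 28+5 = 33
Expected project duration μ = 33 hours. Critical path: A → C → E → G → J.

Variances on critical path: σ²_A=0.111, σ²_C=13.444, σ²_E=11.111, σ²_G=0.444, σ²_J=5.444.
Largest is σ²_C = 13.444.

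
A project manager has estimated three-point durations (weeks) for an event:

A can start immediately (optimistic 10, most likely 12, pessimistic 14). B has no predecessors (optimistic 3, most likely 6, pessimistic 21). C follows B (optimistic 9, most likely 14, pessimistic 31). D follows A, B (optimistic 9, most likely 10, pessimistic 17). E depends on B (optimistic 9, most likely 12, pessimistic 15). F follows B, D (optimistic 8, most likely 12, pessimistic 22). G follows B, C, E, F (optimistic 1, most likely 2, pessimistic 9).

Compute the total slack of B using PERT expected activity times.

te_A = (10 + 4·12 + 14)/6 = 72/6 = 12
te_B = (3 + 4·6 + 21)/6 = 48/6 = 8
te_C = (9 + 4·14 + 31)/6 = 96/6 = 16
te_D = (9 + 4·10 + 17)/6 = 66/6 = 11
te_E = (9 + 4·12 + 15)/6 = 72/6 = 12
te_F = (8 + 4·12 + 22)/6 = 78/6 = 13
te_G = (1 + 4·2 + 9)/6 = 18/6 = 3

Forward pass:
ES_A = 0; EF_A = 12
ES_B = 0; EF_B = 8
ES_C = 8; EF_C = 8+16 = 24
ES_D = max(EF_A=12, EF_B=8) = 12; EF_D = 12+11 = 23
ES_E = 8; EF_E = 8+12 = 20
ES_F = max(EF_B=8, EF_D=23) = 23; EF_F = 23+13 = 36
ES_G = max(EF_B=8, EF_C=24, EF_E=20, EF_F=36) = 36; EF_G = 36+3 = 39
Expected project duration μ = 39 weeks. Critical path: A → D → F → G.

Backward pass:
LF_G = 39; LS_G = 39−3 = 36
LF_F = LS_G = 36; LS_F = 36−13 = 23
LF_E = LS_G = 36; LS_E = 36−12 = 24
LF_D = LS_F = 23; LS_D = 23−11 = 12
LF_C = LS_G = 36; LS_C = 36−16 = 20
LF_B = min(LS_C=20, LS_D=12, LS_E=24, LS_F=23, LS_G=36) = 12; LS_B = 12−8 = 4
LF_A = LS_D = 12; LS_A = 12−12 = 0
Slack_B = LS_B − ES_B = 4 − 0 = 4

4 weeks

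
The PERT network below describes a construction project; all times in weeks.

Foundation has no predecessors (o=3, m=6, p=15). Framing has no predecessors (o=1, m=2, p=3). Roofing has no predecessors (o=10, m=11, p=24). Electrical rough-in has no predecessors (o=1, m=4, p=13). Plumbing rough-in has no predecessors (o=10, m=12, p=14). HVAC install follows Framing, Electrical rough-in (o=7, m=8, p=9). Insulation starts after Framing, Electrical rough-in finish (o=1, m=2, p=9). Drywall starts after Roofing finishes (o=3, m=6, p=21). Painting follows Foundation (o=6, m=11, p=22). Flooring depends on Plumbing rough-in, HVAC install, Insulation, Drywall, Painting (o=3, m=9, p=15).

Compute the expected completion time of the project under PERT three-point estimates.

te_Foundation = (3 + 4·6 + 15)/6 = 42/6 = 7
te_Framing = (1 + 4·2 + 3)/6 = 12/6 = 2
te_Roofing = (10 + 4·11 + 24)/6 = 78/6 = 13
te_Electrical rough-in = (1 + 4·4 + 13)/6 = 30/6 = 5
te_Plumbing rough-in = (10 + 4·12 + 14)/6 = 72/6 = 12
te_HVAC install = (7 + 4·8 + 9)/6 = 48/6 = 8
te_Insulation = (1 + 4·2 + 9)/6 = 18/6 = 3
te_Drywall = (3 + 4·6 + 21)/6 = 48/6 = 8
te_Painting = (6 + 4·11 + 22)/6 = 72/6 = 12
te_Flooring = (3 + 4·9 + 15)/6 = 54/6 = 9

Forward pass:
ES_Foundation = 0; EF_Foundation = 7
ES_Framing = 0; EF_Framing = 2
ES_Roofing = 0; EF_Roofing = 13
ES_Electrical rough-in = 0; EF_Electrical rough-in = 5
ES_Plumbing rough-in = 0; EF_Plumbing rough-in = 12
ES_HVAC install = max(EF_Framing=2, EF_Electrical rough-in=5) = 5; EF_HVAC install = 5+8 = 13
ES_Insulation = max(EF_Framing=2, EF_Electrical rough-in=5) = 5; EF_Insulation = 5+3 = 8
ES_Drywall = 13; EF_Drywall = 13+8 = 21
ES_Painting = 7; EF_Painting = 7+12 = 19
ES_Flooring = max(EF_Plumbing rough-in=12, EF_HVAC install=13, EF_Insulation=8, EF_Drywall=21, EF_Painting=19) = 21; EF_Flooring = 21+9 = 30
Expected project duration μ = 30 weeks. Critical path: Roofing → Drywall → Flooring.

30 weeks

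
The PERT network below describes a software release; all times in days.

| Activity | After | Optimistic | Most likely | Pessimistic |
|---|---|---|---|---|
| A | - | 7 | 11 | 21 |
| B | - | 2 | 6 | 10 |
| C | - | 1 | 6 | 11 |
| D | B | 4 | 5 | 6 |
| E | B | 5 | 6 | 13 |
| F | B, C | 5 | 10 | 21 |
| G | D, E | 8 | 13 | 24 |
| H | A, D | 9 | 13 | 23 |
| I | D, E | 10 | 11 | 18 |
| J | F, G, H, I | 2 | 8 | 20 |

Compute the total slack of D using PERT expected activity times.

2 days

te_A = (7 + 4·11 + 21)/6 = 72/6 = 12
te_B = (2 + 4·6 + 10)/6 = 36/6 = 6
te_C = (1 + 4·6 + 11)/6 = 36/6 = 6
te_D = (4 + 4·5 + 6)/6 = 30/6 = 5
te_E = (5 + 4·6 + 13)/6 = 42/6 = 7
te_F = (5 + 4·10 + 21)/6 = 66/6 = 11
te_G = (8 + 4·13 + 24)/6 = 84/6 = 14
te_H = (9 + 4·13 + 23)/6 = 84/6 = 14
te_I = (10 + 4·11 + 18)/6 = 72/6 = 12
te_J = (2 + 4·8 + 20)/6 = 54/6 = 9

Forward pass:
ES_A = 0; EF_A = 12
ES_B = 0; EF_B = 6
ES_C = 0; EF_C = 6
ES_D = 6; EF_D = 6+5 = 11
ES_E = 6; EF_E = 6+7 = 13
ES_F = max(EF_B=6, EF_C=6) = 6; EF_F = 6+11 = 17
ES_G = max(EF_D=11, EF_E=13) = 13; EF_G = 13+14 = 27
ES_H = max(EF_A=12, EF_D=11) = 12; EF_H = 12+14 = 26
ES_I = max(EF_D=11, EF_E=13) = 13; EF_I = 13+12 = 25
ES_J = max(EF_F=17, EF_G=27, EF_H=26, EF_I=25) = 27; EF_J = 27+9 = 36
Expected project duration μ = 36 days. Critical path: B → E → G → J.

Backward pass:
LF_J = 36; LS_J = 36−9 = 27
LF_I = LS_J = 27; LS_I = 27−12 = 15
LF_H = LS_J = 27; LS_H = 27−14 = 13
LF_G = LS_J = 27; LS_G = 27−14 = 13
LF_F = LS_J = 27; LS_F = 27−11 = 16
LF_E = min(LS_G=13, LS_I=15) = 13; LS_E = 13−7 = 6
LF_D = min(LS_G=13, LS_H=13, LS_I=15) = 13; LS_D = 13−5 = 8
LF_C = LS_F = 16; LS_C = 16−6 = 10
LF_B = min(LS_D=8, LS_E=6, LS_F=16) = 6; LS_B = 6−6 = 0
LF_A = LS_H = 13; LS_A = 13−12 = 1
Slack_D = LS_D − ES_D = 8 − 6 = 2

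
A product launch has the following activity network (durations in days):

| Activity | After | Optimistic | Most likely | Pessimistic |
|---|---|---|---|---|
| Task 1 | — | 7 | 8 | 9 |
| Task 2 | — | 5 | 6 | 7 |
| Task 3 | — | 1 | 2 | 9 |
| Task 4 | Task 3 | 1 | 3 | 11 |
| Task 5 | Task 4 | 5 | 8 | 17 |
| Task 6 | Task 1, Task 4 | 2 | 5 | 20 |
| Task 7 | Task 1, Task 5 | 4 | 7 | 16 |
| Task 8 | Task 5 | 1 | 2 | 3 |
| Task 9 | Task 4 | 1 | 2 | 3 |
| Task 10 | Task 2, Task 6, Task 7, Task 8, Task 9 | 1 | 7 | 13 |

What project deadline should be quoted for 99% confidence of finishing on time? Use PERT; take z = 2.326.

40.5 days

te_Task 1 = (7 + 4·8 + 9)/6 = 48/6 = 8; σ²_Task 1 = ((9−7)/6)² = 0.111
te_Task 2 = (5 + 4·6 + 7)/6 = 36/6 = 6; σ²_Task 2 = ((7−5)/6)² = 0.111
te_Task 3 = (1 + 4·2 + 9)/6 = 18/6 = 3; σ²_Task 3 = ((9−1)/6)² = 1.778
te_Task 4 = (1 + 4·3 + 11)/6 = 24/6 = 4; σ²_Task 4 = ((11−1)/6)² = 2.778
te_Task 5 = (5 + 4·8 + 17)/6 = 54/6 = 9; σ²_Task 5 = ((17−5)/6)² = 4.000
te_Task 6 = (2 + 4·5 + 20)/6 = 42/6 = 7; σ²_Task 6 = ((20−2)/6)² = 9.000
te_Task 7 = (4 + 4·7 + 16)/6 = 48/6 = 8; σ²_Task 7 = ((16−4)/6)² = 4.000
te_Task 8 = (1 + 4·2 + 3)/6 = 12/6 = 2; σ²_Task 8 = ((3−1)/6)² = 0.111
te_Task 9 = (1 + 4·2 + 3)/6 = 12/6 = 2; σ²_Task 9 = ((3−1)/6)² = 0.111
te_Task 10 = (1 + 4·7 + 13)/6 = 42/6 = 7; σ²_Task 10 = ((13−1)/6)² = 4.000

Forward pass:
ES_Task 1 = 0; EF_Task 1 = 8
ES_Task 2 = 0; EF_Task 2 = 6
ES_Task 3 = 0; EF_Task 3 = 3
ES_Task 4 = 3; EF_Task 4 = 3+4 = 7
ES_Task 5 = 7; EF_Task 5 = 7+9 = 16
ES_Task 6 = max(EF_Task 1=8, EF_Task 4=7) = 8; EF_Task 6 = 8+7 = 15
ES_Task 7 = max(EF_Task 1=8, EF_Task 5=16) = 16; EF_Task 7 = 16+8 = 24
ES_Task 8 = 16; EF_Task 8 = 16+2 = 18
ES_Task 9 = 7; EF_Task 9 = 7+2 = 9
ES_Task 10 = max(EF_Task 2=6, EF_Task 6=15, EF_Task 7=24, EF_Task 8=18, EF_Task 9=9) = 24; EF_Task 10 = 24+7 = 31
Expected project duration μ = 31 days. Critical path: Task 3 → Task 4 → Task 5 → Task 7 → Task 10.

Variance along critical path = 1.778 + 2.778 + 4.000 + 4.000 + 4.000 = 16.556; σ = 4.069 days.
D = μ + z·σ = 31 + 2.326·4.069 = 40.5 days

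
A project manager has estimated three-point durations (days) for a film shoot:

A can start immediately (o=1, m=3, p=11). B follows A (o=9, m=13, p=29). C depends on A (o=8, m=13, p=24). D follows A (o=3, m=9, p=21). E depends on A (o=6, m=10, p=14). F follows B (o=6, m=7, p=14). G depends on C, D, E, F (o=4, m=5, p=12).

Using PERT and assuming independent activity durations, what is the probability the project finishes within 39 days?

0.925

te_A = (1 + 4·3 + 11)/6 = 24/6 = 4; σ²_A = ((11−1)/6)² = 2.778
te_B = (9 + 4·13 + 29)/6 = 90/6 = 15; σ²_B = ((29−9)/6)² = 11.111
te_C = (8 + 4·13 + 24)/6 = 84/6 = 14; σ²_C = ((24−8)/6)² = 7.111
te_D = (3 + 4·9 + 21)/6 = 60/6 = 10; σ²_D = ((21−3)/6)² = 9.000
te_E = (6 + 4·10 + 14)/6 = 60/6 = 10; σ²_E = ((14−6)/6)² = 1.778
te_F = (6 + 4·7 + 14)/6 = 48/6 = 8; σ²_F = ((14−6)/6)² = 1.778
te_G = (4 + 4·5 + 12)/6 = 36/6 = 6; σ²_G = ((12−4)/6)² = 1.778

Forward pass:
ES_A = 0; EF_A = 4
ES_B = 4; EF_B = 4+15 = 19
ES_C = 4; EF_C = 4+14 = 18
ES_D = 4; EF_D = 4+10 = 14
ES_E = 4; EF_E = 4+10 = 14
ES_F = 19; EF_F = 19+8 = 27
ES_G = max(EF_C=18, EF_D=14, EF_E=14, EF_F=27) = 27; EF_G = 27+6 = 33
Expected project duration μ = 33 days. Critical path: A → B → F → G.

Variance along critical path = 2.778 + 11.111 + 1.778 + 1.778 = 17.444; σ = √17.444 = 4.177 days.
Z = (39 − 33) / 4.177 = 1.437
P(T ≤ 39) = Φ(1.437) ≈ 0.925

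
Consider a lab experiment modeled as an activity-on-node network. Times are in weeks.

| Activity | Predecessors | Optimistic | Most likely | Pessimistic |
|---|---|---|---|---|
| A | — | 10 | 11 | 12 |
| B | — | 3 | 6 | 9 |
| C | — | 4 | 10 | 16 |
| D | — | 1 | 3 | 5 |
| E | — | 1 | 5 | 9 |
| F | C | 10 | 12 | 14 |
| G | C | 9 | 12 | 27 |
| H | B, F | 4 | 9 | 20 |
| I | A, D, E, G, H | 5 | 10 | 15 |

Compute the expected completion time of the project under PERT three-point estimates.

te_A = (10 + 4·11 + 12)/6 = 66/6 = 11
te_B = (3 + 4·6 + 9)/6 = 36/6 = 6
te_C = (4 + 4·10 + 16)/6 = 60/6 = 10
te_D = (1 + 4·3 + 5)/6 = 18/6 = 3
te_E = (1 + 4·5 + 9)/6 = 30/6 = 5
te_F = (10 + 4·12 + 14)/6 = 72/6 = 12
te_G = (9 + 4·12 + 27)/6 = 84/6 = 14
te_H = (4 + 4·9 + 20)/6 = 60/6 = 10
te_I = (5 + 4·10 + 15)/6 = 60/6 = 10

Forward pass:
ES_A = 0; EF_A = 11
ES_B = 0; EF_B = 6
ES_C = 0; EF_C = 10
ES_D = 0; EF_D = 3
ES_E = 0; EF_E = 5
ES_F = 10; EF_F = 10+12 = 22
ES_G = 10; EF_G = 10+14 = 24
ES_H = max(EF_B=6, EF_F=22) = 22; EF_H = 22+10 = 32
ES_I = max(EF_A=11, EF_D=3, EF_E=5, EF_G=24, EF_H=32) = 32; EF_I = 32+10 = 42
Expected project duration μ = 42 weeks. Critical path: C → F → H → I.

42 weeks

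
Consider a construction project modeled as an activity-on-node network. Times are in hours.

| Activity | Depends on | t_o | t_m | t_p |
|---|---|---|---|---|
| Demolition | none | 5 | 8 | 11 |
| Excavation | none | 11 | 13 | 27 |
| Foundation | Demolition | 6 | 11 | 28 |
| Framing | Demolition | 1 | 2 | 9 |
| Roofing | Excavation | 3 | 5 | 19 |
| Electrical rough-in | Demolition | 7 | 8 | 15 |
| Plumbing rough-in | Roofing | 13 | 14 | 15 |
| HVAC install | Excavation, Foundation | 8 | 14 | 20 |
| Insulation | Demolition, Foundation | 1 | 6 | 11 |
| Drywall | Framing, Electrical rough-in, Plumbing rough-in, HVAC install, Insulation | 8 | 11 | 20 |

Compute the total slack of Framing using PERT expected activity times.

25 hours

te_Demolition = (5 + 4·8 + 11)/6 = 48/6 = 8
te_Excavation = (11 + 4·13 + 27)/6 = 90/6 = 15
te_Foundation = (6 + 4·11 + 28)/6 = 78/6 = 13
te_Framing = (1 + 4·2 + 9)/6 = 18/6 = 3
te_Roofing = (3 + 4·5 + 19)/6 = 42/6 = 7
te_Electrical rough-in = (7 + 4·8 + 15)/6 = 54/6 = 9
te_Plumbing rough-in = (13 + 4·14 + 15)/6 = 84/6 = 14
te_HVAC install = (8 + 4·14 + 20)/6 = 84/6 = 14
te_Insulation = (1 + 4·6 + 11)/6 = 36/6 = 6
te_Drywall = (8 + 4·11 + 20)/6 = 72/6 = 12

Forward pass:
ES_Demolition = 0; EF_Demolition = 8
ES_Excavation = 0; EF_Excavation = 15
ES_Foundation = 8; EF_Foundation = 8+13 = 21
ES_Framing = 8; EF_Framing = 8+3 = 11
ES_Roofing = 15; EF_Roofing = 15+7 = 22
ES_Electrical rough-in = 8; EF_Electrical rough-in = 8+9 = 17
ES_Plumbing rough-in = 22; EF_Plumbing rough-in = 22+14 = 36
ES_HVAC install = max(EF_Excavation=15, EF_Foundation=21) = 21; EF_HVAC install = 21+14 = 35
ES_Insulation = max(EF_Demolition=8, EF_Foundation=21) = 21; EF_Insulation = 21+6 = 27
ES_Drywall = max(EF_Framing=11, EF_Electrical rough-in=17, EF_Plumbing rough-in=36, EF_HVAC install=35, EF_Insulation=27) = 36; EF_Drywall = 36+12 = 48
Expected project duration μ = 48 hours. Critical path: Excavation → Roofing → Plumbing rough-in → Drywall.

Backward pass:
LF_Drywall = 48; LS_Drywall = 48−12 = 36
LF_Insulation = LS_Drywall = 36; LS_Insulation = 36−6 = 30
LF_HVAC install = LS_Drywall = 36; LS_HVAC install = 36−14 = 22
LF_Plumbing rough-in = LS_Drywall = 36; LS_Plumbing rough-in = 36−14 = 22
LF_Electrical rough-in = LS_Drywall = 36; LS_Electrical rough-in = 36−9 = 27
LF_Roofing = LS_Plumbing rough-in = 22; LS_Roofing = 22−7 = 15
LF_Framing = LS_Drywall = 36; LS_Framing = 36−3 = 33
LF_Foundation = min(LS_HVAC install=22, LS_Insulation=30) = 22; LS_Foundation = 22−13 = 9
LF_Excavation = min(LS_Roofing=15, LS_HVAC install=22) = 15; LS_Excavation = 15−15 = 0
LF_Demolition = min(LS_Foundation=9, LS_Framing=33, LS_Electrical rough-in=27, LS_Insulation=30) = 9; LS_Demolition = 9−8 = 1
Slack_Framing = LS_Framing − ES_Framing = 33 − 8 = 25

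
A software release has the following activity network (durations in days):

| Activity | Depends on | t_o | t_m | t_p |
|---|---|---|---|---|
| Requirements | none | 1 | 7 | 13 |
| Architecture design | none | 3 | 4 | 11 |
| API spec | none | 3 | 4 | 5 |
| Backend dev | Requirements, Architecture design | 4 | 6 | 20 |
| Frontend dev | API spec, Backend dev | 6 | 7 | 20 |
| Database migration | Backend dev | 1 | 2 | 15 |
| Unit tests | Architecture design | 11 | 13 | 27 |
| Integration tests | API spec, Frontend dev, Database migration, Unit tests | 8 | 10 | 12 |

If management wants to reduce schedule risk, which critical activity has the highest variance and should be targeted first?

Backend dev

te_Requirements = (1 + 4·7 + 13)/6 = 42/6 = 7; σ²_Requirements = ((13−1)/6)² = 4.000
te_Architecture design = (3 + 4·4 + 11)/6 = 30/6 = 5; σ²_Architecture design = ((11−3)/6)² = 1.778
te_API spec = (3 + 4·4 + 5)/6 = 24/6 = 4; σ²_API spec = ((5−3)/6)² = 0.111
te_Backend dev = (4 + 4·6 + 20)/6 = 48/6 = 8; σ²_Backend dev = ((20−4)/6)² = 7.111
te_Frontend dev = (6 + 4·7 + 20)/6 = 54/6 = 9; σ²_Frontend dev = ((20−6)/6)² = 5.444
te_Database migration = (1 + 4·2 + 15)/6 = 24/6 = 4; σ²_Database migration = ((15−1)/6)² = 5.444
te_Unit tests = (11 + 4·13 + 27)/6 = 90/6 = 15; σ²_Unit tests = ((27−11)/6)² = 7.111
te_Integration tests = (8 + 4·10 + 12)/6 = 60/6 = 10; σ²_Integration tests = ((12−8)/6)² = 0.444

Forward pass:
ES_Requirements = 0; EF_Requirements = 7
ES_Architecture design = 0; EF_Architecture design = 5
ES_API spec = 0; EF_API spec = 4
ES_Backend dev = max(EF_Requirements=7, EF_Architecture design=5) = 7; EF_Backend dev = 7+8 = 15
ES_Frontend dev = max(EF_API spec=4, EF_Backend dev=15) = 15; EF_Frontend dev = 15+9 = 24
ES_Database migration = 15; EF_Database migration = 15+4 = 19
ES_Unit tests = 5; EF_Unit tests = 5+15 = 20
ES_Integration tests = max(EF_API spec=4, EF_Frontend dev=24, EF_Database migration=19, EF_Unit tests=20) = 24; EF_Integration tests = 24+10 = 34
Expected project duration μ = 34 days. Critical path: Requirements → Backend dev → Frontend dev → Integration tests.

Variances on critical path: σ²_Requirements=4.000, σ²_Backend dev=7.111, σ²_Frontend dev=5.444, σ²_Integration tests=0.444.
Largest is σ²_Backend dev = 7.111.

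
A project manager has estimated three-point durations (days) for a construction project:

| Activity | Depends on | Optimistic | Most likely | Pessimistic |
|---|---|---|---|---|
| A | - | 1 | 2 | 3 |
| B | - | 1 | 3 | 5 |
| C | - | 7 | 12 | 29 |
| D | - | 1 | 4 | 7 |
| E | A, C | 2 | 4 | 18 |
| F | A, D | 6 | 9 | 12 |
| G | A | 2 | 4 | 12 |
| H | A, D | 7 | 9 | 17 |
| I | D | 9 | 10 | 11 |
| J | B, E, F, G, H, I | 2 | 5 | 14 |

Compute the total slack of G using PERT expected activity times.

13 days

te_A = (1 + 4·2 + 3)/6 = 12/6 = 2
te_B = (1 + 4·3 + 5)/6 = 18/6 = 3
te_C = (7 + 4·12 + 29)/6 = 84/6 = 14
te_D = (1 + 4·4 + 7)/6 = 24/6 = 4
te_E = (2 + 4·4 + 18)/6 = 36/6 = 6
te_F = (6 + 4·9 + 12)/6 = 54/6 = 9
te_G = (2 + 4·4 + 12)/6 = 30/6 = 5
te_H = (7 + 4·9 + 17)/6 = 60/6 = 10
te_I = (9 + 4·10 + 11)/6 = 60/6 = 10
te_J = (2 + 4·5 + 14)/6 = 36/6 = 6

Forward pass:
ES_A = 0; EF_A = 2
ES_B = 0; EF_B = 3
ES_C = 0; EF_C = 14
ES_D = 0; EF_D = 4
ES_E = max(EF_A=2, EF_C=14) = 14; EF_E = 14+6 = 20
ES_F = max(EF_A=2, EF_D=4) = 4; EF_F = 4+9 = 13
ES_G = 2; EF_G = 2+5 = 7
ES_H = max(EF_A=2, EF_D=4) = 4; EF_H = 4+10 = 14
ES_I = 4; EF_I = 4+10 = 14
ES_J = max(EF_B=3, EF_E=20, EF_F=13, EF_G=7, EF_H=14, EF_I=14) = 20; EF_J = 20+6 = 26
Expected project duration μ = 26 days. Critical path: C → E → J.

Backward pass:
LF_J = 26; LS_J = 26−6 = 20
LF_I = LS_J = 20; LS_I = 20−10 = 10
LF_H = LS_J = 20; LS_H = 20−10 = 10
LF_G = LS_J = 20; LS_G = 20−5 = 15
LF_F = LS_J = 20; LS_F = 20−9 = 11
LF_E = LS_J = 20; LS_E = 20−6 = 14
LF_D = min(LS_F=11, LS_H=10, LS_I=10) = 10; LS_D = 10−4 = 6
LF_C = LS_E = 14; LS_C = 14−14 = 0
LF_B = LS_J = 20; LS_B = 20−3 = 17
LF_A = min(LS_E=14, LS_F=11, LS_G=15, LS_H=10) = 10; LS_A = 10−2 = 8
Slack_G = LS_G − ES_G = 15 − 2 = 13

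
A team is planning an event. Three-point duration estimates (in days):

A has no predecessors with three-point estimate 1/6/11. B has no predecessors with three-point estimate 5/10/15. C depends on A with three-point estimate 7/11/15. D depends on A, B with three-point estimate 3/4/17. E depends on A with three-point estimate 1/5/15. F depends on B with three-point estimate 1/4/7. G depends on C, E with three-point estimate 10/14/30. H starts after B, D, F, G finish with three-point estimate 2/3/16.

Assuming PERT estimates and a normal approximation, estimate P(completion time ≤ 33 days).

te_A = (1 + 4·6 + 11)/6 = 36/6 = 6; σ²_A = ((11−1)/6)² = 2.778
te_B = (5 + 4·10 + 15)/6 = 60/6 = 10; σ²_B = ((15−5)/6)² = 2.778
te_C = (7 + 4·11 + 15)/6 = 66/6 = 11; σ²_C = ((15−7)/6)² = 1.778
te_D = (3 + 4·4 + 17)/6 = 36/6 = 6; σ²_D = ((17−3)/6)² = 5.444
te_E = (1 + 4·5 + 15)/6 = 36/6 = 6; σ²_E = ((15−1)/6)² = 5.444
te_F = (1 + 4·4 + 7)/6 = 24/6 = 4; σ²_F = ((7−1)/6)² = 1.000
te_G = (10 + 4·14 + 30)/6 = 96/6 = 16; σ²_G = ((30−10)/6)² = 11.111
te_H = (2 + 4·3 + 16)/6 = 30/6 = 5; σ²_H = ((16−2)/6)² = 5.444

Forward pass:
ES_A = 0; EF_A = 6
ES_B = 0; EF_B = 10
ES_C = 6; EF_C = 6+11 = 17
ES_D = max(EF_A=6, EF_B=10) = 10; EF_D = 10+6 = 16
ES_E = 6; EF_E = 6+6 = 12
ES_F = 10; EF_F = 10+4 = 14
ES_G = max(EF_C=17, EF_E=12) = 17; EF_G = 17+16 = 33
ES_H = max(EF_B=10, EF_D=16, EF_F=14, EF_G=33) = 33; EF_H = 33+5 = 38
Expected project duration μ = 38 days. Critical path: A → C → G → H.

Variance along critical path = 2.778 + 1.778 + 11.111 + 5.444 = 21.111; σ = √21.111 = 4.595 days.
Z = (33 − 38) / 4.595 = -1.088
P(T ≤ 33) = Φ(-1.088) ≈ 0.138

0.138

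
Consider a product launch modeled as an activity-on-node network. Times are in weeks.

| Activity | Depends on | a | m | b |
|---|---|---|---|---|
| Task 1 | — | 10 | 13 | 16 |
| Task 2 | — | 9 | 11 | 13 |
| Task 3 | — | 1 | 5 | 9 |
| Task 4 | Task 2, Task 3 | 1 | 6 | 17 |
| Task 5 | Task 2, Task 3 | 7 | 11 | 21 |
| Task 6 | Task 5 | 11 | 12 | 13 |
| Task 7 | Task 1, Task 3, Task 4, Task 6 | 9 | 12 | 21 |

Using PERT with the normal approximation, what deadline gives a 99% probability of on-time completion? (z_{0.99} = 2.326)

te_Task 1 = (10 + 4·13 + 16)/6 = 78/6 = 13; σ²_Task 1 = ((16−10)/6)² = 1.000
te_Task 2 = (9 + 4·11 + 13)/6 = 66/6 = 11; σ²_Task 2 = ((13−9)/6)² = 0.444
te_Task 3 = (1 + 4·5 + 9)/6 = 30/6 = 5; σ²_Task 3 = ((9−1)/6)² = 1.778
te_Task 4 = (1 + 4·6 + 17)/6 = 42/6 = 7; σ²_Task 4 = ((17−1)/6)² = 7.111
te_Task 5 = (7 + 4·11 + 21)/6 = 72/6 = 12; σ²_Task 5 = ((21−7)/6)² = 5.444
te_Task 6 = (11 + 4·12 + 13)/6 = 72/6 = 12; σ²_Task 6 = ((13−11)/6)² = 0.111
te_Task 7 = (9 + 4·12 + 21)/6 = 78/6 = 13; σ²_Task 7 = ((21−9)/6)² = 4.000

Forward pass:
ES_Task 1 = 0; EF_Task 1 = 13
ES_Task 2 = 0; EF_Task 2 = 11
ES_Task 3 = 0; EF_Task 3 = 5
ES_Task 4 = max(EF_Task 2=11, EF_Task 3=5) = 11; EF_Task 4 = 11+7 = 18
ES_Task 5 = max(EF_Task 2=11, EF_Task 3=5) = 11; EF_Task 5 = 11+12 = 23
ES_Task 6 = 23; EF_Task 6 = 23+12 = 35
ES_Task 7 = max(EF_Task 1=13, EF_Task 3=5, EF_Task 4=18, EF_Task 6=35) = 35; EF_Task 7 = 35+13 = 48
Expected project duration μ = 48 weeks. Critical path: Task 2 → Task 5 → Task 6 → Task 7.

Variance along critical path = 0.444 + 5.444 + 0.111 + 4.000 = 10.000; σ = 3.162 weeks.
D = μ + z·σ = 48 + 2.326·3.162 = 55.4 weeks

55.4 weeks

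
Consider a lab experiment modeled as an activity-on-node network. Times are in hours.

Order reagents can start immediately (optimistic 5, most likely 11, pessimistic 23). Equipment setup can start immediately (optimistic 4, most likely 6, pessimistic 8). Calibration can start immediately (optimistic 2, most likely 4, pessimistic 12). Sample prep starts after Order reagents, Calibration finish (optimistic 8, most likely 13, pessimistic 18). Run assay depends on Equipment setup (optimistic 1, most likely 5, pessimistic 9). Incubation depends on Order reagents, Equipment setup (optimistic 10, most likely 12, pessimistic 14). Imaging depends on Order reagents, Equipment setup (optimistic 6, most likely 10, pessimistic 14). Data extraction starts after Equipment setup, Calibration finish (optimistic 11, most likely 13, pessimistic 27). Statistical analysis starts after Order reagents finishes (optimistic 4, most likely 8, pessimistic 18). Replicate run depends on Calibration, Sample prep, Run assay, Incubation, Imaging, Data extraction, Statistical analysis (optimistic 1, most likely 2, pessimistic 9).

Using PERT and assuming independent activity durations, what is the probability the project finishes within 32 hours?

te_Order reagents = (5 + 4·11 + 23)/6 = 72/6 = 12; σ²_Order reagents = ((23−5)/6)² = 9.000
te_Equipment setup = (4 + 4·6 + 8)/6 = 36/6 = 6; σ²_Equipment setup = ((8−4)/6)² = 0.444
te_Calibration = (2 + 4·4 + 12)/6 = 30/6 = 5; σ²_Calibration = ((12−2)/6)² = 2.778
te_Sample prep = (8 + 4·13 + 18)/6 = 78/6 = 13; σ²_Sample prep = ((18−8)/6)² = 2.778
te_Run assay = (1 + 4·5 + 9)/6 = 30/6 = 5; σ²_Run assay = ((9−1)/6)² = 1.778
te_Incubation = (10 + 4·12 + 14)/6 = 72/6 = 12; σ²_Incubation = ((14−10)/6)² = 0.444
te_Imaging = (6 + 4·10 + 14)/6 = 60/6 = 10; σ²_Imaging = ((14−6)/6)² = 1.778
te_Data extraction = (11 + 4·13 + 27)/6 = 90/6 = 15; σ²_Data extraction = ((27−11)/6)² = 7.111
te_Statistical analysis = (4 + 4·8 + 18)/6 = 54/6 = 9; σ²_Statistical analysis = ((18−4)/6)² = 5.444
te_Replicate run = (1 + 4·2 + 9)/6 = 18/6 = 3; σ²_Replicate run = ((9−1)/6)² = 1.778

Forward pass:
ES_Order reagents = 0; EF_Order reagents = 12
ES_Equipment setup = 0; EF_Equipment setup = 6
ES_Calibration = 0; EF_Calibration = 5
ES_Sample prep = max(EF_Order reagents=12, EF_Calibration=5) = 12; EF_Sample prep = 12+13 = 25
ES_Run assay = 6; EF_Run assay = 6+5 = 11
ES_Incubation = max(EF_Order reagents=12, EF_Equipment setup=6) = 12; EF_Incubation = 12+12 = 24
ES_Imaging = max(EF_Order reagents=12, EF_Equipment setup=6) = 12; EF_Imaging = 12+10 = 22
ES_Data extraction = max(EF_Equipment setup=6, EF_Calibration=5) = 6; EF_Data extraction = 6+15 = 21
ES_Statistical analysis = 12; EF_Statistical analysis = 12+9 = 21
ES_Replicate run = max(EF_Calibration=5, EF_Sample prep=25, EF_Run assay=11, EF_Incubation=24, EF_Imaging=22, EF_Data extraction=21, EF_Statistical analysis=21) = 25; EF_Replicate run = 25+3 = 28
Expected project duration μ = 28 hours. Critical path: Order reagents → Sample prep → Replicate run.

Variance along critical path = 9.000 + 2.778 + 1.778 = 13.556; σ = √13.556 = 3.682 hours.
Z = (32 − 28) / 3.682 = 1.086
P(T ≤ 32) = Φ(1.086) ≈ 0.861

0.861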